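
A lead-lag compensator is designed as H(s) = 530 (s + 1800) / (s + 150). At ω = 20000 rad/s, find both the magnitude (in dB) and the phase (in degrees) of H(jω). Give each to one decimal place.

|H| = 54.5 dB, ∠H = -4.7°

|j20000 + 1800| = √(20000² + 1800²) = 2.008e+04
|j20000 + 150| = √(20000² + 150²) = 2e+04
|H(j20000)| = 530 × 2.008e+04 / 2e+04 = 532.13
20 log₁₀(532.13) = 54.52 dB
∠(j20000 + 1800) = arctan(20000/1800) = 84.86°
∠(j20000 + 150) = arctan(20000/150) = 89.57°
∠H(j20000) = 84.86° − 89.57° = -4.71°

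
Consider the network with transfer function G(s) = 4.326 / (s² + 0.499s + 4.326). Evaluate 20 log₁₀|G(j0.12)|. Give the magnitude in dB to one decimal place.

|(j0.12)² + 0.499(j0.12) + 4.326| = |4.3116 + j0.05988| = 4.312
|G(j0.12)| = 4.326 / 4.312 = 1.0032
20 log₁₀(1.0032) = 0.03 dB

0.0 dB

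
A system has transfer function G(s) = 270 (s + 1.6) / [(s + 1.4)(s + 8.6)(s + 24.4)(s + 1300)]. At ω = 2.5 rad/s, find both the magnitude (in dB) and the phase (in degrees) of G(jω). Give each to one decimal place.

|j2.5 + 1.6| = √(2.5² + 1.6²) = 2.968
|j2.5 + 1.4| = √(2.5² + 1.4²) = 2.865
|j2.5 + 8.6| = √(2.5² + 8.6²) = 8.956
|j2.5 + 24.4| = √(2.5² + 24.4²) = 24.53
|j2.5 + 1300| = √(2.5² + 1300²) = 1300
|G(j2.5)| = 270 × 2.968 / (2.865 × 8.956 × 24.53 × 1300) = 0.00097941
20 log₁₀(0.00097941) = -60.18 dB
∠(j2.5 + 1.6) = arctan(2.5/1.6) = 57.38°
∠(j2.5 + 1.4) = arctan(2.5/1.4) = 60.75°
∠(j2.5 + 8.6) = arctan(2.5/8.6) = 16.21°
∠(j2.5 + 24.4) = arctan(2.5/24.4) = 5.85°
∠(j2.5 + 1300) = arctan(2.5/1300) = 0.11°
∠G(j2.5) = 57.38° − (60.75° + 16.21° + 5.85° + 0.11°) = -25.54°

|G| = -60.2 dB, ∠G = -25.5°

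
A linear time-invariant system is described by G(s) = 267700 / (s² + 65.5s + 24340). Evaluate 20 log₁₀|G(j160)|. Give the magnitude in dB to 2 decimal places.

28.08 dB

|(j160)² + 65.5(j160) + 24340| = |-1260 + j10480| = 1.056e+04
|G(j160)| = 267700 / 1.056e+04 = 25.361
20 log₁₀(25.361) = 28.083 dB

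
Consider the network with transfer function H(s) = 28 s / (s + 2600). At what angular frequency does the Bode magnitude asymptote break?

The single real pole at s = −2600 gives a corner at ω = 2600 rad/s.

2600 rad/s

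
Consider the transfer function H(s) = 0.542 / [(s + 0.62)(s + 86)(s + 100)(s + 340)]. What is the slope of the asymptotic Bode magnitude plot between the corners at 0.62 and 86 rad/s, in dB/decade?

In this band the factors already past their corner are: pole at 0.62; net slope = -20 dB/decade.

-20 dB/decade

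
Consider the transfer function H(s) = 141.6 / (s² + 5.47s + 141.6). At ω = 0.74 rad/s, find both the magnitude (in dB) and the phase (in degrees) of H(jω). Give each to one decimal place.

|H| = 0.0 dB, ∠H = -1.6°

|(j0.74)² + 5.47(j0.74) + 141.6| = |141.05 + j4.0478| = 141.1
|H(j0.74)| = 141.6 / 141.1 = 1.0035
20 log₁₀(1.0035) = 0.03 dB
∠[(j0.74)² + 5.47(j0.74) + 141.6] = ∠[141.05 + j4.0478] = 1.64°
∠H(j0.74) = −1.64° = -1.64°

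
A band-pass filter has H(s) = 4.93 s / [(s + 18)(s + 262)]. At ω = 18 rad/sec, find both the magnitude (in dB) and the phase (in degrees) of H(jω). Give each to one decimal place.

|j18| = 18
|j18 + 18| = √(18² + 18²) = 25.46
|j18 + 262| = √(18² + 262²) = 262.6
|H(j18)| = 4.93 × 18 / (25.46 × 262.6) = 0.013274
20 log₁₀(0.013274) = -37.54 dB
∠(j18) = 90.00°
∠(j18 + 18) = arctan(18/18) = 45.00°
∠(j18 + 262) = arctan(18/262) = 3.93°
∠H(j18) = 90.00° − (45.00° + 3.93°) = 41.07°

|H| = -37.5 dB, ∠H = 41.1 deg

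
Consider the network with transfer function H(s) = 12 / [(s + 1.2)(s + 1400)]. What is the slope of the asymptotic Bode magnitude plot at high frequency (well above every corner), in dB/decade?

With 0 zeros and 2 poles, the high-frequency asymptotic slope is 20 × (0 − 2) = -40 dB/decade.

-40 dB/decade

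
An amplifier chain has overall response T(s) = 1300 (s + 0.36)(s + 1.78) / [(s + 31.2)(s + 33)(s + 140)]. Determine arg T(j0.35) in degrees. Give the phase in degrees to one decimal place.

∠(j0.35 + 0.36) = arctan(0.35/0.36) = 44.19°
∠(j0.35 + 1.78) = arctan(0.35/1.78) = 11.12°
∠(j0.35 + 31.2) = arctan(0.35/31.2) = 0.64°
∠(j0.35 + 33) = arctan(0.35/33) = 0.61°
∠(j0.35 + 140) = arctan(0.35/140) = 0.14°
∠T(j0.35) = 44.19° + 11.12° − (0.64° + 0.61° + 0.14°) = 53.92°

53.9 deg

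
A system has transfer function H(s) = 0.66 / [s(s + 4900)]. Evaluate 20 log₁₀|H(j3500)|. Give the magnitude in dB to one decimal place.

-150.1 dB

|j3500 + 4900| = √(3500² + 4900²) = 6022
|j3500| = 3500
|H(j3500)| = 0.66 / (6022 × 3500) = 3.1316e-08
20 log₁₀(3.1316e-08) = -150.08 dB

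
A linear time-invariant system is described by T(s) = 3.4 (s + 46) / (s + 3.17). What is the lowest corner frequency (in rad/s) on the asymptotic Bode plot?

Break frequencies occur at each pole and zero magnitude: 3.17 rad/s, 46 rad/s.
The lowest is 3.17 rad/s.

3.17 rad/s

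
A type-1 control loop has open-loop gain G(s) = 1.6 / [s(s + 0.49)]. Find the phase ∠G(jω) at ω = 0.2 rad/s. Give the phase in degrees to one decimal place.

∠(j0.2 + 0.49) = arctan(0.2/0.49) = 22.20°
∠(j0.2) = 90.00°
∠G(j0.2) = − (22.20° + 90.00°) = -112.20°

-112.2 deg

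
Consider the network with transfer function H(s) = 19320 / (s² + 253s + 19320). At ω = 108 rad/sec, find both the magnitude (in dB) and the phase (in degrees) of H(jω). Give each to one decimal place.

|H| = -3.3 dB, ∠H = -74.3°

|(j108)² + 253(j108) + 19320| = |7656 + j27324| = 2.838e+04
|H(j108)| = 19320 / 2.838e+04 = 0.68085
20 log₁₀(0.68085) = -3.34 dB
∠[(j108)² + 253(j108) + 19320] = ∠[7656 + j27324] = 74.35°
∠H(j108) = −74.35° = -74.35°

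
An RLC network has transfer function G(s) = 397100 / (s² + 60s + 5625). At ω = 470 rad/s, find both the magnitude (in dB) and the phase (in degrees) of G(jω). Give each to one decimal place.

|(j470)² + 60(j470) + 5625| = |-2.1528e+05 + j28200| = 2.171e+05
|G(j470)| = 397100 / 2.171e+05 = 1.829
20 log₁₀(1.829) = 5.24 dB
∠[(j470)² + 60(j470) + 5625] = ∠[-2.1528e+05 + j28200] = 172.54°
∠G(j470) = −172.54° = -172.54°

|G| = 5.2 dB, ∠G = -172.5°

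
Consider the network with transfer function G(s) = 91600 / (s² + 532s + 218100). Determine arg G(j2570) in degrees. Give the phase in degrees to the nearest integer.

∠[(j2570)² + 532(j2570) + 218100] = ∠[-6.3868e+06 + j1.3672e+06] = 167.92°
∠G(j2570) = −167.92° = -167.92°

-168°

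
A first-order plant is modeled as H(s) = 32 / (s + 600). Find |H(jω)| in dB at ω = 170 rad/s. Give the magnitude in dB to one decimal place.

-25.8 dB

|j170 + 600| = √(170² + 600²) = 623.6
|H(j170)| = 32 / 623.6 = 0.051313
20 log₁₀(0.051313) = -25.80 dB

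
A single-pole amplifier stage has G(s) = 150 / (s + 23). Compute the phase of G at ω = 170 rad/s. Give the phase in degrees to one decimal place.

-82.3°

∠(j170 + 23) = arctan(170/23) = 82.30°
∠G(j170) = −82.30° = -82.30°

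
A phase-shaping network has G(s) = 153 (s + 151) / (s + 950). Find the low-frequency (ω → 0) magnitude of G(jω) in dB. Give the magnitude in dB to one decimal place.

27.7 dB

G(0) = 153 × 151 / 950 = 24.319
20 log₁₀(24.319) = 27.72 dB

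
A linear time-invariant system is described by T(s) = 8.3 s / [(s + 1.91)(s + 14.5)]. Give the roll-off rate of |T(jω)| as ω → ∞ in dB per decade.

-20 dB/decade

With 1 zero and 2 poles, the high-frequency asymptotic slope is 20 × (1 − 2) = -20 dB/decade.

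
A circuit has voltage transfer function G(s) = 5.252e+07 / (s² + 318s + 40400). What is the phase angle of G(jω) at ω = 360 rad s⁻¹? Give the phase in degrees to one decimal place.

∠[(j360)² + 318(j360) + 40400] = ∠[-89200 + j1.1448e+05] = 127.92°
∠G(j360) = −127.92° = -127.92°

-127.9 deg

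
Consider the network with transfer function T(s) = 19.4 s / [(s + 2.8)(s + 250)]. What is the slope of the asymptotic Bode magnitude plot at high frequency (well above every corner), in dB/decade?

-20 dB/decade

With 1 zero and 2 poles, the high-frequency asymptotic slope is 20 × (1 − 2) = -20 dB/decade.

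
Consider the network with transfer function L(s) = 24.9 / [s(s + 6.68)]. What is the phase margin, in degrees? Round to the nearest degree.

63°

Gain crossover: |L(jω)| = 1 at ω ≈ 3.34 rad/s.
∠L(j3.34) = −90° − arctan(3.34/6.68) ≈ -116.53°
PM = 180° + (-116.53°) = 63.47°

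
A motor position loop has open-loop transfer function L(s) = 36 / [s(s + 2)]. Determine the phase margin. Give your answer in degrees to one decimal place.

18.9 deg

Gain crossover: |L(jω)| = 1 at ω ≈ 5.84 rad/s.
∠L(j5.84) = −90° − arctan(5.84/2) ≈ -161.08°
PM = 180° + (-161.08°) = 18.92°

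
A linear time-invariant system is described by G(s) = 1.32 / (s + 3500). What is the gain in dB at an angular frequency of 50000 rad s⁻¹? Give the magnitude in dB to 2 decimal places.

|j50000 + 3500| = √(50000² + 3500²) = 5.012e+04
|G(j50000)| = 1.32 / 5.012e+04 = 2.6336e-05
20 log₁₀(2.6336e-05) = -91.589 dB

-91.59 dB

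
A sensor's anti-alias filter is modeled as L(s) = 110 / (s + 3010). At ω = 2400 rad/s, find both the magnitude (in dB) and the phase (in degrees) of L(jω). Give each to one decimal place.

|L| = -30.9 dB, ∠L = -38.6°

|j2400 + 3010| = √(2400² + 3010²) = 3850
|L(j2400)| = 110 / 3850 = 0.028574
20 log₁₀(0.028574) = -30.88 dB
∠(j2400 + 3010) = arctan(2400/3010) = 38.57°
∠L(j2400) = −38.57° = -38.57°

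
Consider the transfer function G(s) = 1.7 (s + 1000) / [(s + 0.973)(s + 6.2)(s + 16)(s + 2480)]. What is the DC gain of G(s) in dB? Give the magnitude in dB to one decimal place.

-43.0 dB

G(0) = 1.7 × 1000 / (0.973 × 6.2 × 16 × 2480) = 0.0071019
20 log₁₀(0.0071019) = -42.97 dB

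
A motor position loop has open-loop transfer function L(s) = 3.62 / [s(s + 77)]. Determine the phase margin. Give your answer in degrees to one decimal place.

90.0°

Gain crossover: |L(jω)| = 1 at ω ≈ 0.047 rad/s.
∠L(j0.047) = −90° − arctan(0.047/77) ≈ -90.03°
PM = 180° + (-90.03°) = 89.97°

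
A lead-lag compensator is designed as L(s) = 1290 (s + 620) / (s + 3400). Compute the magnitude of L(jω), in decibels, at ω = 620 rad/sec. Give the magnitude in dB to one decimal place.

50.3 dB

|j620 + 620| = √(620² + 620²) = 876.8
|j620 + 3400| = √(620² + 3400²) = 3456
|L(j620)| = 1290 × 876.8 / 3456 = 327.28
20 log₁₀(327.28) = 50.30 dB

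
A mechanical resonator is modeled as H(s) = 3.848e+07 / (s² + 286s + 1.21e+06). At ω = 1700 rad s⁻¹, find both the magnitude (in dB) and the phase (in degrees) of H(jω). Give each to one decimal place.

|(j1700)² + 286(j1700) + 1.21e+06| = |-1.68e+06 + j4.862e+05| = 1.749e+06
|H(j1700)| = 3.848e+07 / 1.749e+06 = 22.002
20 log₁₀(22.002) = 26.85 dB
∠[(j1700)² + 286(j1700) + 1.21e+06] = ∠[-1.68e+06 + j4.862e+05] = 163.86°
∠H(j1700) = −163.86° = -163.86°

|H| = 26.8 dB, ∠H = -163.9°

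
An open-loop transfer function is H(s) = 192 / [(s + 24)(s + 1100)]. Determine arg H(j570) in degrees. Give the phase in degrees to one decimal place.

∠(j570 + 24) = arctan(570/24) = 87.59°
∠(j570 + 1100) = arctan(570/1100) = 27.39°
∠H(j570) = − (87.59° + 27.39°) = -114.98°

-115.0°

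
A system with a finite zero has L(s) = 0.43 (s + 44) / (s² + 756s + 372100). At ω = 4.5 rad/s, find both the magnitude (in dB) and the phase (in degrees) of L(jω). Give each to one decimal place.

|L| = -85.8 dB, ∠L = 5.3 deg

|j4.5 + 44| = √(4.5² + 44²) = 44.23
|(j4.5)² + 756(j4.5) + 372100| = |3.7208e+05 + j3402| = 3.721e+05
|L(j4.5)| = 0.43 × 44.23 / 3.721e+05 = 5.1112e-05
20 log₁₀(5.1112e-05) = -85.83 dB
∠(j4.5 + 44) = arctan(4.5/44) = 5.84°
∠[(j4.5)² + 756(j4.5) + 372100] = ∠[3.7208e+05 + j3402] = 0.52°
∠L(j4.5) = 5.84° − 0.52° = 5.32°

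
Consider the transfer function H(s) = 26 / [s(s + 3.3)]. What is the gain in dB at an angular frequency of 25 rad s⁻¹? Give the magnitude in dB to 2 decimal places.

-27.69 dB

|j25 + 3.3| = √(25² + 3.3²) = 25.22
|j25| = 25
|H(j25)| = 26 / (25.22 × 25) = 0.041242
20 log₁₀(0.041242) = -27.693 dB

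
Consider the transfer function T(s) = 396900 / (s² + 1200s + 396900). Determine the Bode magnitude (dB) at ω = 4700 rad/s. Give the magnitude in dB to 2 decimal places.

-35.04 dB

|(j4700)² + 1200(j4700) + 396900| = |-2.1693e+07 + j5.64e+06| = 2.241e+07
|T(j4700)| = 396900 / 2.241e+07 = 0.017707
20 log₁₀(0.017707) = -35.037 dB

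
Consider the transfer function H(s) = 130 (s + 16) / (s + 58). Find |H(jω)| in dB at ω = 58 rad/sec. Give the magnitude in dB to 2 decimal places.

|j58 + 16| = √(58² + 16²) = 60.17
|j58 + 58| = √(58² + 58²) = 82.02
|H(j58)| = 130 × 60.17 / 82.02 = 95.357
20 log₁₀(95.357) = 39.587 dB

39.59 dB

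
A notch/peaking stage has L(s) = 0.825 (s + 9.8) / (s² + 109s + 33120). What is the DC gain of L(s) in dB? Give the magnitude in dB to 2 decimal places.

L(0) = 0.825 × 9.8 / 33120 = 0.00024411
20 log₁₀(0.00024411) = -72.248 dB

-72.25 dB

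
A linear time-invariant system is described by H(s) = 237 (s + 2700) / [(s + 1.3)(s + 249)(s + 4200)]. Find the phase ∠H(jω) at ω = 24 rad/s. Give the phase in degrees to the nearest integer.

-92°

∠(j24 + 2700) = arctan(24/2700) = 0.51°
∠(j24 + 1.3) = arctan(24/1.3) = 86.90°
∠(j24 + 249) = arctan(24/249) = 5.51°
∠(j24 + 4200) = arctan(24/4200) = 0.33°
∠H(j24) = 0.51° − (86.90° + 5.51° + 0.33°) = -92.22°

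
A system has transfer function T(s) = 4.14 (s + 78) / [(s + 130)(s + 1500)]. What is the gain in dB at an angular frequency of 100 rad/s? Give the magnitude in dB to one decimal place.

-53.4 dB

|j100 + 78| = √(100² + 78²) = 126.8
|j100 + 130| = √(100² + 130²) = 164
|j100 + 1500| = √(100² + 1500²) = 1503
|T(j100)| = 4.14 × 126.8 / (164 × 1503) = 0.0021294
20 log₁₀(0.0021294) = -53.43 dB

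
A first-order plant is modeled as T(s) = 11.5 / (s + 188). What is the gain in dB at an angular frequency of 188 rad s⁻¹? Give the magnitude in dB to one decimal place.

-27.3 dB

|j188 + 188| = √(188² + 188²) = 265.9
|T(j188)| = 11.5 / 265.9 = 0.043254
20 log₁₀(0.043254) = -27.28 dB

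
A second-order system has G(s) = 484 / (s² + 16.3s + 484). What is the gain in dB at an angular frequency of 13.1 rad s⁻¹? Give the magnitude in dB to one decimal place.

|(j13.1)² + 16.3(j13.1) + 484| = |312.39 + j213.53| = 378.4
|G(j13.1)| = 484 / 378.4 = 1.2791
20 log₁₀(1.2791) = 2.14 dB

2.1 dB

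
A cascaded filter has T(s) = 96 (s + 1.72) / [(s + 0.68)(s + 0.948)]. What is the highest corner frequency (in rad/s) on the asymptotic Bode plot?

Break frequencies occur at each pole and zero magnitude: 0.68 rad/s, 0.948 rad/s, 1.72 rad/s.
The highest is 1.72 rad/s.

1.72 rad/s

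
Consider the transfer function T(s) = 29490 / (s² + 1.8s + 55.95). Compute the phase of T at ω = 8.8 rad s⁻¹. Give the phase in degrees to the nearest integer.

∠[(j8.8)² + 1.8(j8.8) + 55.95] = ∠[-21.49 + j15.84] = 143.61°
∠T(j8.8) = −143.61° = -143.61°

-144 deg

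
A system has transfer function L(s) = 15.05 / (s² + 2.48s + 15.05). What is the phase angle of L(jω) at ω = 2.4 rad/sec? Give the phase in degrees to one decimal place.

∠[(j2.4)² + 2.48(j2.4) + 15.05] = ∠[9.29 + j5.952] = 32.65°
∠L(j2.4) = −32.65° = -32.65°

-32.6°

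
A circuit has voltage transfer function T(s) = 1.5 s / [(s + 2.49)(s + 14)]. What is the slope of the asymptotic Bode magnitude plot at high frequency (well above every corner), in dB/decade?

With 1 zero and 2 poles, the high-frequency asymptotic slope is 20 × (1 − 2) = -20 dB/decade.

-20 dB/decade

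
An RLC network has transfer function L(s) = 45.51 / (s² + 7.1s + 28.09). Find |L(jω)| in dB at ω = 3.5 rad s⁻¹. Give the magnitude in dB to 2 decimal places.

|(j3.5)² + 7.1(j3.5) + 28.09| = |15.84 + j24.85| = 29.47
|L(j3.5)| = 45.51 / 29.47 = 1.5443
20 log₁₀(1.5443) = 3.775 dB

3.77 dB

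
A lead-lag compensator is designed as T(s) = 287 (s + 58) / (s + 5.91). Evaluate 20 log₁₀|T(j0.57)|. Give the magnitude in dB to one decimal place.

|j0.57 + 58| = √(0.57² + 58²) = 58
|j0.57 + 5.91| = √(0.57² + 5.91²) = 5.937
|T(j0.57)| = 287 × 58 / 5.937 = 2803.7
20 log₁₀(2803.7) = 68.95 dB

69.0 dB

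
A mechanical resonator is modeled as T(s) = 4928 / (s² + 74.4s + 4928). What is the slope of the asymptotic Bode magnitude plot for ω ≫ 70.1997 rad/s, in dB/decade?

With 0 zeros and 2 poles, the high-frequency asymptotic slope is 20 × (0 − 2) = -40 dB/decade.

-40 dB/decade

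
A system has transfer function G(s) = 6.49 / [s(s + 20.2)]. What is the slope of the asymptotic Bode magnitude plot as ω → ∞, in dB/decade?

-40 dB/decade

With 0 zeros and 2 poles, the high-frequency asymptotic slope is 20 × (0 − 2) = -40 dB/decade.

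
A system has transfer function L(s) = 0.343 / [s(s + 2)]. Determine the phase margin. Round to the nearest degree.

Gain crossover: |L(jω)| = 1 at ω ≈ 0.171 rad/s.
∠L(j0.171) = −90° − arctan(0.171/2) ≈ -94.88°
PM = 180° + (-94.88°) = 85.12°

85°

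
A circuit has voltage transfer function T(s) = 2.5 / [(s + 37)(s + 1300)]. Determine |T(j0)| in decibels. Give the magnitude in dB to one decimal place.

T(0) = 2.5 / (37 × 1300) = 5.1975e-05
20 log₁₀(5.1975e-05) = -85.68 dB

-85.7 dB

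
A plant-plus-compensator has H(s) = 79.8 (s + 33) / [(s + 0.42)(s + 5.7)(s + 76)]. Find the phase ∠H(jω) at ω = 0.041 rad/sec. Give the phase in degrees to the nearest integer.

∠(j0.041 + 33) = arctan(0.041/33) = 0.07°
∠(j0.041 + 0.42) = arctan(0.041/0.42) = 5.58°
∠(j0.041 + 5.7) = arctan(0.041/5.7) = 0.41°
∠(j0.041 + 76) = arctan(0.041/76) = 0.03°
∠H(j0.041) = 0.07° − (5.58° + 0.41° + 0.03°) = -5.95°

-6°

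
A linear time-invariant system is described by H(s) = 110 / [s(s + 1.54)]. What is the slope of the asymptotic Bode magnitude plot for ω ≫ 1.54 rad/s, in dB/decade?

-40 dB/decade

With 0 zeros and 2 poles, the high-frequency asymptotic slope is 20 × (0 − 2) = -40 dB/decade.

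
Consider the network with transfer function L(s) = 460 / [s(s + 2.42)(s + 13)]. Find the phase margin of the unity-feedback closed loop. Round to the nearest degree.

1°

Gain crossover: |L(jω)| = 1 at ω ≈ 5.46 rad s⁻¹.
∠L(j5.46) = −90° − arctan(5.46/2.42) − arctan(5.46/13) ≈ -178.89°
PM = 180° + (-178.89°) = 1.11°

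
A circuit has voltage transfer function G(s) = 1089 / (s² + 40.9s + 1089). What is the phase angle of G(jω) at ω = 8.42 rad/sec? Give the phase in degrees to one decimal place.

∠[(j8.42)² + 40.9(j8.42) + 1089] = ∠[1018.1 + j344.38] = 18.69°
∠G(j8.42) = −18.69° = -18.69°

-18.7°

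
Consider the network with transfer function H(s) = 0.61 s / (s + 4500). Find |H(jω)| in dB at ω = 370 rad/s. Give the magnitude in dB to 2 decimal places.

|j370| = 370
|j370 + 4500| = √(370² + 4500²) = 4515
|H(j370)| = 0.61 × 370 / 4515 = 0.049987
20 log₁₀(0.049987) = -26.023 dB

-26.02 dB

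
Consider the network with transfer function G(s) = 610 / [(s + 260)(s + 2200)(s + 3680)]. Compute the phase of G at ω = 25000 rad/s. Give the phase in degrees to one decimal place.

-256.0°

∠(j25000 + 260) = arctan(25000/260) = 89.40°
∠(j25000 + 2200) = arctan(25000/2200) = 84.97°
∠(j25000 + 3680) = arctan(25000/3680) = 81.63°
∠G(j25000) = − (89.40° + 84.97° + 81.63°) = -256.00°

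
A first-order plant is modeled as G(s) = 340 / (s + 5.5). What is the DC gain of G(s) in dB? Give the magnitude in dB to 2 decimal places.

35.82 dB

G(0) = 340 / 5.5 = 61.818
20 log₁₀(61.818) = 35.822 dB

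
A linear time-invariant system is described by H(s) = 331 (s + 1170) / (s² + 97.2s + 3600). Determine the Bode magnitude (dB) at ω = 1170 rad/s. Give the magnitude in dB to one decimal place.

|j1170 + 1170| = √(1170² + 1170²) = 1655
|(j1170)² + 97.2(j1170) + 3600| = |-1.3653e+06 + j1.1372e+05| = 1.37e+06
|H(j1170)| = 331 × 1655 / 1.37e+06 = 0.39976
20 log₁₀(0.39976) = -7.96 dB

-8.0 dB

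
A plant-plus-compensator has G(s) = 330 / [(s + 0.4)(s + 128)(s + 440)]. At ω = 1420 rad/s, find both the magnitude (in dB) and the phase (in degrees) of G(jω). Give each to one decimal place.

|G| = -139.2 dB, ∠G = -247.6°

|j1420 + 0.4| = √(1420² + 0.4²) = 1420
|j1420 + 128| = √(1420² + 128²) = 1426
|j1420 + 440| = √(1420² + 440²) = 1487
|G(j1420)| = 330 / (1420 × 1426 × 1487) = 1.0964e-07
20 log₁₀(1.0964e-07) = -139.20 dB
∠(j1420 + 0.4) = arctan(1420/0.4) = 89.98°
∠(j1420 + 128) = arctan(1420/128) = 84.85°
∠(j1420 + 440) = arctan(1420/440) = 72.78°
∠G(j1420) = − (89.98° + 84.85° + 72.78°) = -247.62°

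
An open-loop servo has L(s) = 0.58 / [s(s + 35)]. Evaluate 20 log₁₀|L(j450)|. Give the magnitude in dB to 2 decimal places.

|j450 + 35| = √(450² + 35²) = 451.4
|j450| = 450
|L(j450)| = 0.58 / (451.4 × 450) = 2.8556e-06
20 log₁₀(2.8556e-06) = -110.886 dB

-110.89 dB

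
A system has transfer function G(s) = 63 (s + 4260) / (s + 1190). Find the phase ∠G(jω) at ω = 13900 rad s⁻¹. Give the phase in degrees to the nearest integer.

-12°

∠(j13900 + 4260) = arctan(13900/4260) = 72.96°
∠(j13900 + 1190) = arctan(13900/1190) = 85.11°
∠G(j13900) = 72.96° − 85.11° = -12.15°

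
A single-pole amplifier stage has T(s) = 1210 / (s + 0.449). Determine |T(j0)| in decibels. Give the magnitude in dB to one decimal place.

T(0) = 1210 / 0.449 = 2694.9
20 log₁₀(2694.9) = 68.61 dB

68.6 dB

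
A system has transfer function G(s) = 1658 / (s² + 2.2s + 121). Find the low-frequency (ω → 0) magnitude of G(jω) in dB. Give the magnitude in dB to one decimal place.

22.7 dB

G(0) = 1658 / 121 = 13.702
20 log₁₀(13.702) = 22.74 dB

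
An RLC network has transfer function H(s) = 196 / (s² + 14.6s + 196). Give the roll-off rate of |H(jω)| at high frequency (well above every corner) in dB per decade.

-40 dB/decade

With 0 zeros and 2 poles, the high-frequency asymptotic slope is 20 × (0 − 2) = -40 dB/decade.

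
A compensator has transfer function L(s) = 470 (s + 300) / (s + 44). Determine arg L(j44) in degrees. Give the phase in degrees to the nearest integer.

∠(j44 + 300) = arctan(44/300) = 8.34°
∠(j44 + 44) = arctan(44/44) = 45.00°
∠L(j44) = 8.34° − 45.00° = -36.66°

-37°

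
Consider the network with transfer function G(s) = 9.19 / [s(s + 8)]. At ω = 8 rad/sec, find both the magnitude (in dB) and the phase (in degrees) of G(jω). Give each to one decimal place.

|G| = -19.9 dB, ∠G = -135.0°

|j8 + 8| = √(8² + 8²) = 11.31
|j8| = 8
|G(j8)| = 9.19 / (11.31 × 8) = 0.10154
20 log₁₀(0.10154) = -19.87 dB
∠(j8 + 8) = arctan(8/8) = 45.00°
∠(j8) = 90.00°
∠G(j8) = − (45.00° + 90.00°) = -135.00°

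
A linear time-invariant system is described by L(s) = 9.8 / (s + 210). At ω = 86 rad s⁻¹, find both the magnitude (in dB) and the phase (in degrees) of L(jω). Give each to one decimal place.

|j86 + 210| = √(86² + 210²) = 226.9
|L(j86)| = 9.8 / 226.9 = 0.043186
20 log₁₀(0.043186) = -27.29 dB
∠(j86 + 210) = arctan(86/210) = 22.27°
∠L(j86) = −22.27° = -22.27°

|L| = -27.3 dB, ∠L = -22.3°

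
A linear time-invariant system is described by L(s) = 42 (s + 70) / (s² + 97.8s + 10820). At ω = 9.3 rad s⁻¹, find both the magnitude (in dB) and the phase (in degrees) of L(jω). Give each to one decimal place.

|j9.3 + 70| = √(9.3² + 70²) = 70.62
|(j9.3)² + 97.8(j9.3) + 10820| = |10734 + j909.54| = 1.077e+04
|L(j9.3)| = 42 × 70.62 / 1.077e+04 = 0.27533
20 log₁₀(0.27533) = -11.20 dB
∠(j9.3 + 70) = arctan(9.3/70) = 7.57°
∠[(j9.3)² + 97.8(j9.3) + 10820] = ∠[10734 + j909.54] = 4.84°
∠L(j9.3) = 7.57° − 4.84° = 2.72°

|L| = -11.2 dB, ∠L = 2.7°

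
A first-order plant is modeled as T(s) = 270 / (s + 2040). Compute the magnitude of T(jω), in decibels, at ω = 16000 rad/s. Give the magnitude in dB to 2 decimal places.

|j16000 + 2040| = √(16000² + 2040²) = 1.613e+04
|T(j16000)| = 270 / 1.613e+04 = 0.016739
20 log₁₀(0.016739) = -35.525 dB

-35.53 dB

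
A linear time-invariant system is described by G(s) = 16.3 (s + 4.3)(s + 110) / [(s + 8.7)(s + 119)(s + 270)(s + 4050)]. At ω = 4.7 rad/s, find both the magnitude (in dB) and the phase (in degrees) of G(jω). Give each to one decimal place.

|j4.7 + 4.3| = √(4.7² + 4.3²) = 6.37
|j4.7 + 110| = √(4.7² + 110²) = 110.1
|j4.7 + 8.7| = √(4.7² + 8.7²) = 9.888
|j4.7 + 119| = √(4.7² + 119²) = 119.1
|j4.7 + 270| = √(4.7² + 270²) = 270
|j4.7 + 4050| = √(4.7² + 4050²) = 4050
|G(j4.7)| = 16.3 × 6.37 × 110.1 / (9.888 × 119.1 × 270 × 4050) = 8.8764e-06
20 log₁₀(8.8764e-06) = -101.04 dB
∠(j4.7 + 4.3) = arctan(4.7/4.3) = 47.54°
∠(j4.7 + 110) = arctan(4.7/110) = 2.45°
∠(j4.7 + 8.7) = arctan(4.7/8.7) = 28.38°
∠(j4.7 + 119) = arctan(4.7/119) = 2.26°
∠(j4.7 + 270) = arctan(4.7/270) = 1.00°
∠(j4.7 + 4050) = arctan(4.7/4050) = 0.07°
∠G(j4.7) = 47.54° + 2.45° − (28.38° + 2.26° + 1.00° + 0.07°) = 18.29°

|G| = -101.0 dB, ∠G = 18.3 deg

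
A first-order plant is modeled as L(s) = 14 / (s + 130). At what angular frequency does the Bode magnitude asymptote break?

The single real pole at s = −130 gives a corner at ω = 130 rad/s.

130 rad/s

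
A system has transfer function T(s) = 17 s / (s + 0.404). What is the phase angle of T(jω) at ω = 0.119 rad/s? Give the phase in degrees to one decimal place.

∠(j0.119) = 90.00°
∠(j0.119 + 0.404) = arctan(0.119/0.404) = 16.41°
∠T(j0.119) = 90.00° − 16.41° = 73.59°

73.6°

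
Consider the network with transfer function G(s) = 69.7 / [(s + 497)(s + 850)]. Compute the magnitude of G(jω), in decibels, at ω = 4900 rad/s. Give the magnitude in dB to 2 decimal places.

|j4900 + 497| = √(4900² + 497²) = 4925
|j4900 + 850| = √(4900² + 850²) = 4973
|G(j4900)| = 69.7 / (4925 × 4973) = 2.8456e-06
20 log₁₀(2.8456e-06) = -110.916 dB

-110.92 dB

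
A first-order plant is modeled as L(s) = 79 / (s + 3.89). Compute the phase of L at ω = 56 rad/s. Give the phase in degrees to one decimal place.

∠(j56 + 3.89) = arctan(56/3.89) = 86.03°
∠L(j56) = −86.03° = -86.03°

-86.0 deg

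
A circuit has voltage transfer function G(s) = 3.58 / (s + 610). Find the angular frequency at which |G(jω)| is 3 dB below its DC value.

610 rad s⁻¹

For a single-pole low-pass, the −3 dB point is at the pole: ω = 610 rad s⁻¹.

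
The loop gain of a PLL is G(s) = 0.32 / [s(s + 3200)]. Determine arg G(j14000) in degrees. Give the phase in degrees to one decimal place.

∠(j14000 + 3200) = arctan(14000/3200) = 77.12°
∠(j14000) = 90.00°
∠G(j14000) = − (77.12° + 90.00°) = -167.12°

-167.1 deg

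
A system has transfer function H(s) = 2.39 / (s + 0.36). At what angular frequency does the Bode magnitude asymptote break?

0.36 rad s⁻¹

The single real pole at s = −0.36 gives a corner at ω = 0.36 rad s⁻¹.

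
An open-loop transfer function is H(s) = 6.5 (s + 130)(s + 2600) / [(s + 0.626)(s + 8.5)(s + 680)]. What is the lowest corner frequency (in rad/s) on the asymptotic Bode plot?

0.626 rad/s

Break frequencies occur at each pole and zero magnitude: 0.626 rad/s, 8.5 rad/s, 130 rad/s, 680 rad/s, 2600 rad/s.
The lowest is 0.626 rad/s.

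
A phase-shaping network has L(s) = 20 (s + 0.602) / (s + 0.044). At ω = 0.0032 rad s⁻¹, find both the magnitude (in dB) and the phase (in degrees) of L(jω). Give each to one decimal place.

|L| = 48.7 dB, ∠L = -3.9°

|j0.0032 + 0.602| = √(0.0032² + 0.602²) = 0.602
|j0.0032 + 0.044| = √(0.0032² + 0.044²) = 0.04412
|L(j0.0032)| = 20 × 0.602 / 0.04412 = 272.92
20 log₁₀(272.92) = 48.72 dB
∠(j0.0032 + 0.602) = arctan(0.0032/0.602) = 0.30°
∠(j0.0032 + 0.044) = arctan(0.0032/0.044) = 4.16°
∠L(j0.0032) = 0.30° − 4.16° = -3.86°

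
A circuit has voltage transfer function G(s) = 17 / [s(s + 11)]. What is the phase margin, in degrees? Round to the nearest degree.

Gain crossover: |G(jω)| = 1 at ω ≈ 1.53 rad/s.
∠G(j1.53) = −90° − arctan(1.53/11) ≈ -97.92°
PM = 180° + (-97.92°) = 82.08°

82°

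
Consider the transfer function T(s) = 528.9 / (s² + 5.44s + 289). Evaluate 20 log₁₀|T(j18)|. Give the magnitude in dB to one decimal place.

14.1 dB

|(j18)² + 5.44(j18) + 289| = |-35 + j97.92| = 104
|T(j18)| = 528.9 / 104 = 5.0862
20 log₁₀(5.0862) = 14.13 dB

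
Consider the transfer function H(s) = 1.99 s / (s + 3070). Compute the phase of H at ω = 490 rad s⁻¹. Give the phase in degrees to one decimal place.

∠(j490) = 90.00°
∠(j490 + 3070) = arctan(490/3070) = 9.07°
∠H(j490) = 90.00° − 9.07° = 80.93°

80.9°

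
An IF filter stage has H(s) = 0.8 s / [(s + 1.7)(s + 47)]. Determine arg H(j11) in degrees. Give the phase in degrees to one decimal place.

∠(j11) = 90.00°
∠(j11 + 1.7) = arctan(11/1.7) = 81.21°
∠(j11 + 47) = arctan(11/47) = 13.17°
∠H(j11) = 90.00° − (81.21° + 13.17°) = -4.39°

-4.4 deg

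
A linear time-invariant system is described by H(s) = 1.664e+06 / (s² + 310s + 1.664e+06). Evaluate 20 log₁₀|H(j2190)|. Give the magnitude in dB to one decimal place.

-5.7 dB

|(j2190)² + 310(j2190) + 1.664e+06| = |-3.1321e+06 + j6.789e+05| = 3.205e+06
|H(j2190)| = 1.664e+06 / 3.205e+06 = 0.51922
20 log₁₀(0.51922) = -5.69 dB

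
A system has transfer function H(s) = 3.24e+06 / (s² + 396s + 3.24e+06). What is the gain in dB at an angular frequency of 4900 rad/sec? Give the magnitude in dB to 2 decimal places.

-16.18 dB

|(j4900)² + 396(j4900) + 3.24e+06| = |-2.077e+07 + j1.9404e+06| = 2.086e+07
|H(j4900)| = 3.24e+06 / 2.086e+07 = 0.15532
20 log₁₀(0.15532) = -16.176 dB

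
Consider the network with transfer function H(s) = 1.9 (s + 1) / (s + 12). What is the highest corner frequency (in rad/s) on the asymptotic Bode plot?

12 rad/s

Break frequencies occur at each pole and zero magnitude: 1 rad/s, 12 rad/s.
The highest is 12 rad/s.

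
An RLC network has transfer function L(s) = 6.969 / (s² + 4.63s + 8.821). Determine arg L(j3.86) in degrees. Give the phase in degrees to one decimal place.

-108.8 deg

∠[(j3.86)² + 4.63(j3.86) + 8.821] = ∠[-6.0786 + j17.872] = 108.78°
∠L(j3.86) = −108.78° = -108.78°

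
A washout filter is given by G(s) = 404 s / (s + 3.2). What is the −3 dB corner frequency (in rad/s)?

For a single-pole high-pass, the −3 dB point is at the pole: ω = 3.2 rad/s.

3.2 rad/s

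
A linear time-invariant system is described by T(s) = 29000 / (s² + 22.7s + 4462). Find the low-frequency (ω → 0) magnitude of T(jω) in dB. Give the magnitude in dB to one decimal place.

T(0) = 29000 / 4462 = 6.4993
20 log₁₀(6.4993) = 16.26 dB

16.3 dB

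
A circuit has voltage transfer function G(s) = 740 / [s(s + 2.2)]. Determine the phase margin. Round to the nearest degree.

5°

Gain crossover: |G(jω)| = 1 at ω ≈ 27.2 rad/sec.
∠G(j27.2) = −90° − arctan(27.2/2.2) ≈ -175.37°
PM = 180° + (-175.37°) = 4.63°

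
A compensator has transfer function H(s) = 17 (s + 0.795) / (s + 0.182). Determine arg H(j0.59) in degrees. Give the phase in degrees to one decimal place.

-36.3°

∠(j0.59 + 0.795) = arctan(0.59/0.795) = 36.58°
∠(j0.59 + 0.182) = arctan(0.59/0.182) = 72.86°
∠H(j0.59) = 36.58° − 72.86° = -36.28°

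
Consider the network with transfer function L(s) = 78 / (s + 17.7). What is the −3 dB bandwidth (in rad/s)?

For a single-pole low-pass, the −3 dB point is at the pole: ω = 17.7 rad/s.

17.7 rad/s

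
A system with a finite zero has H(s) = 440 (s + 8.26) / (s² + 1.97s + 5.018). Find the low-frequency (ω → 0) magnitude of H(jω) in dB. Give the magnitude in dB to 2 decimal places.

57.20 dB

H(0) = 440 × 8.26 / 5.018 = 724.27
20 log₁₀(724.27) = 57.198 dB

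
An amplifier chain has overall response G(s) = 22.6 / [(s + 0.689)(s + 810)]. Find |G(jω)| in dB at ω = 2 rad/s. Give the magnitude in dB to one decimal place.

-37.6 dB

|j2 + 0.689| = √(2² + 0.689²) = 2.115
|j2 + 810| = √(2² + 810²) = 810
|G(j2)| = 22.6 / (2.115 × 810) = 0.01319
20 log₁₀(0.01319) = -37.60 dB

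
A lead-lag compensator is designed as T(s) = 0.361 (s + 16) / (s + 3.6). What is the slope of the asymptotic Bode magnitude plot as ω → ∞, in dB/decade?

0 dB/decade

With 1 zero and 1 pole, the high-frequency asymptotic slope is 20 × (1 − 1) = 0 dB/decade.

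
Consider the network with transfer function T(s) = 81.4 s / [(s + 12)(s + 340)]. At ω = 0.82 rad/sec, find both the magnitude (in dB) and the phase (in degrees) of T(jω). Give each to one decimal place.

|j0.82| = 0.82
|j0.82 + 12| = √(0.82² + 12²) = 12.03
|j0.82 + 340| = √(0.82² + 340²) = 340
|T(j0.82)| = 81.4 × 0.82 / (12.03 × 340) = 0.016322
20 log₁₀(0.016322) = -35.74 dB
∠(j0.82) = 90.00°
∠(j0.82 + 12) = arctan(0.82/12) = 3.91°
∠(j0.82 + 340) = arctan(0.82/340) = 0.14°
∠T(j0.82) = 90.00° − (3.91° + 0.14°) = 85.95°

|T| = -35.7 dB, ∠T = 86.0°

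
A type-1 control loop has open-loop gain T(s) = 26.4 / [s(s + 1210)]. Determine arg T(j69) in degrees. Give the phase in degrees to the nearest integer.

-93 deg

∠(j69 + 1210) = arctan(69/1210) = 3.26°
∠(j69) = 90.00°
∠T(j69) = − (3.26° + 90.00°) = -93.26°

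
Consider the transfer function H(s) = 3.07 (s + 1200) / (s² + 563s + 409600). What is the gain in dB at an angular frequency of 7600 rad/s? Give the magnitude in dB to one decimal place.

-67.7 dB

|j7600 + 1200| = √(7600² + 1200²) = 7694
|(j7600)² + 563(j7600) + 409600| = |-5.735e+07 + j4.2788e+06| = 5.751e+07
|H(j7600)| = 3.07 × 7694 / 5.751e+07 = 0.00041073
20 log₁₀(0.00041073) = -67.73 dB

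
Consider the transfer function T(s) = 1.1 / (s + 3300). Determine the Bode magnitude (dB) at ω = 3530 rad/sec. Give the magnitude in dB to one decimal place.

-72.9 dB

|j3530 + 3300| = √(3530² + 3300²) = 4832
|T(j3530)| = 1.1 / 4832 = 0.00022764
20 log₁₀(0.00022764) = -72.86 dB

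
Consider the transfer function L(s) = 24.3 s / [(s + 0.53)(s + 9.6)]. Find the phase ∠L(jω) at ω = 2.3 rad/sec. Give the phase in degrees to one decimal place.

∠(j2.3) = 90.00°
∠(j2.3 + 0.53) = arctan(2.3/0.53) = 77.02°
∠(j2.3 + 9.6) = arctan(2.3/9.6) = 13.47°
∠L(j2.3) = 90.00° − (77.02° + 13.47°) = -0.50°

-0.5°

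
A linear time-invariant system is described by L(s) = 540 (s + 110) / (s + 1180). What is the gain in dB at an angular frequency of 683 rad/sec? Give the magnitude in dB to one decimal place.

48.8 dB

|j683 + 110| = √(683² + 110²) = 691.8
|j683 + 1180| = √(683² + 1180²) = 1363
|L(j683)| = 540 × 691.8 / 1363 = 274
20 log₁₀(274) = 48.75 dB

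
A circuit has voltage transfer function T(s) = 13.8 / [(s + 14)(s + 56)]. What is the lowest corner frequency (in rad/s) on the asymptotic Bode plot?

Break frequencies occur at each pole and zero magnitude: 14 rad/s, 56 rad/s.
The lowest is 14 rad/s.

14 rad/s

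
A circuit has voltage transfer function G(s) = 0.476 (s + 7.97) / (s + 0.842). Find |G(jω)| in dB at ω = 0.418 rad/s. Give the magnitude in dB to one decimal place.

12.1 dB

|j0.418 + 7.97| = √(0.418² + 7.97²) = 7.981
|j0.418 + 0.842| = √(0.418² + 0.842²) = 0.94
|G(j0.418)| = 0.476 × 7.981 / 0.94 = 4.0412
20 log₁₀(4.0412) = 12.13 dB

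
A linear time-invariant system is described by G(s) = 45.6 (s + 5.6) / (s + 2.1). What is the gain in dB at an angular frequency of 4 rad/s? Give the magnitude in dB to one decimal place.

36.8 dB

|j4 + 5.6| = √(4² + 5.6²) = 6.882
|j4 + 2.1| = √(4² + 2.1²) = 4.518
|G(j4)| = 45.6 × 6.882 / 4.518 = 69.462
20 log₁₀(69.462) = 36.83 dB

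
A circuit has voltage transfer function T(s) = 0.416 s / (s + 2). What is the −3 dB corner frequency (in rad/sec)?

For a single-pole high-pass, the −3 dB point is at the pole: ω = 2 rad/sec.

2 rad/sec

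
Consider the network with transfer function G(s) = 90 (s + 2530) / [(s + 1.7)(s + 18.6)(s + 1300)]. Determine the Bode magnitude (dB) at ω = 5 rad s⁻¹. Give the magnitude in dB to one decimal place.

4.7 dB

|j5 + 2530| = √(5² + 2530²) = 2530
|j5 + 1.7| = √(5² + 1.7²) = 5.281
|j5 + 18.6| = √(5² + 18.6²) = 19.26
|j5 + 1300| = √(5² + 1300²) = 1300
|G(j5)| = 90 × 2530 / (5.281 × 19.26 × 1300) = 1.722
20 log₁₀(1.722) = 4.72 dB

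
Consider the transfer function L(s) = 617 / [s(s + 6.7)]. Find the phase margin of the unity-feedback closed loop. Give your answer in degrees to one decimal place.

15.4°

Gain crossover: |L(jω)| = 1 at ω ≈ 24.4 rad/sec.
∠L(j24.4) = −90° − arctan(24.4/6.7) ≈ -164.64°
PM = 180° + (-164.64°) = 15.36°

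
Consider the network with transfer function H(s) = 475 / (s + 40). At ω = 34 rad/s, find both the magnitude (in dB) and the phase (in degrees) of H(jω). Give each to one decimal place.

|j34 + 40| = √(34² + 40²) = 52.5
|H(j34)| = 475 / 52.5 = 9.048
20 log₁₀(9.048) = 19.13 dB
∠(j34 + 40) = arctan(34/40) = 40.36°
∠H(j34) = −40.36° = -40.36°

|H| = 19.1 dB, ∠H = -40.4°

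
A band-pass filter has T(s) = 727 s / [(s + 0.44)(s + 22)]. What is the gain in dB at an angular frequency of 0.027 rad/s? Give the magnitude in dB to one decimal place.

|j0.027| = 0.027
|j0.027 + 0.44| = √(0.027² + 0.44²) = 0.4408
|j0.027 + 22| = √(0.027² + 22²) = 22
|T(j0.027)| = 727 × 0.027 / (0.4408 × 22) = 2.024
20 log₁₀(2.024) = 6.12 dB

6.1 dB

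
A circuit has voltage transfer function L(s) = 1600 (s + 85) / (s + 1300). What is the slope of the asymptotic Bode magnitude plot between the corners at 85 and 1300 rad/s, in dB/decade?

20 dB/decade

In this band the factors already past their corner are: zero at 85; net slope = 20 dB/decade.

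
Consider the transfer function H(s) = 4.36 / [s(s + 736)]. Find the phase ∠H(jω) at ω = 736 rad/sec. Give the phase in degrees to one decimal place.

∠(j736 + 736) = arctan(736/736) = 45.00°
∠(j736) = 90.00°
∠H(j736) = − (45.00° + 90.00°) = -135.00°

-135.0°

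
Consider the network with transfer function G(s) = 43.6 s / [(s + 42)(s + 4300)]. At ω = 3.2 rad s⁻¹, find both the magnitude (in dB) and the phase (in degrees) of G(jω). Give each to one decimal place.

|G| = -62.3 dB, ∠G = 85.6°

|j3.2| = 3.2
|j3.2 + 42| = √(3.2² + 42²) = 42.12
|j3.2 + 4300| = √(3.2² + 4300²) = 4300
|G(j3.2)| = 43.6 × 3.2 / (42.12 × 4300) = 0.0007703
20 log₁₀(0.0007703) = -62.27 dB
∠(j3.2) = 90.00°
∠(j3.2 + 42) = arctan(3.2/42) = 4.36°
∠(j3.2 + 4300) = arctan(3.2/4300) = 0.04°
∠G(j3.2) = 90.00° − (4.36° + 0.04°) = 85.60°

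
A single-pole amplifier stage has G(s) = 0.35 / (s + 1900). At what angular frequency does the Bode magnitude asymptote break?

1900 rad/s

The single real pole at s = −1900 gives a corner at ω = 1900 rad/s.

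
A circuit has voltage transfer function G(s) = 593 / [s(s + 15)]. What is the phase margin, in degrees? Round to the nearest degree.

34 deg

Gain crossover: |G(jω)| = 1 at ω ≈ 22.2 rad/sec.
∠G(j22.2) = −90° − arctan(22.2/15) ≈ -145.91°
PM = 180° + (-145.91°) = 34.09°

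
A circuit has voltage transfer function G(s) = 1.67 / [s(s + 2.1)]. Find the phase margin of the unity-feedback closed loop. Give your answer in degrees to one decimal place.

70.4°

Gain crossover: |G(jω)| = 1 at ω ≈ 0.749 rad/s.
∠G(j0.749) = −90° − arctan(0.749/2.1) ≈ -109.63°
PM = 180° + (-109.63°) = 70.37°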